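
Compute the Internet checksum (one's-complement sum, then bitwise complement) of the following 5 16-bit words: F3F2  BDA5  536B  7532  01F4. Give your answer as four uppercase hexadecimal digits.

One's-complement addition (fold any carry out of bit 15 back into bit 0):
  0xF3F2 + 0xBDA5 = 0x1B197 → wrap carry → 0xB198
  0xB198 + 0x536B = 0x10503 → wrap carry → 0x0504
  0x0504 + 0x7532 = 0x07A36
  0x7A36 + 0x01F4 = 0x07C2A
One's-complement sum = 0x7C2A.
Checksum = ~0x7C2A & 0xFFFF = 0x83D5.

83D5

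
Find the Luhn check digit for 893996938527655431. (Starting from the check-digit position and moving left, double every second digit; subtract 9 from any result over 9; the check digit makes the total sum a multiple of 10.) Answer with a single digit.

3

Partial digits right→left: 1 3 4 5 5 6 7 2 5 8 3 9 6 9 9 3 9 8
Double every second digit counting from the check-digit position (so the 1st, 3rd, 5th, ... of the partial from the right).
  doubled (with −9 where >9): 2 8 1 5 1 6 3 9 9 → sum 44
  kept as-is: 3 5 6 2 8 9 9 3 8 → sum 53
Total = 44 + 53 = 97.
Check digit = (10 − (97 mod 10)) mod 10 = 3.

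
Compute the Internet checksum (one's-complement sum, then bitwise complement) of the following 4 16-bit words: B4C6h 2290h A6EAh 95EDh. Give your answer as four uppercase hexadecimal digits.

One's-complement addition (fold any carry out of bit 15 back into bit 0):
  0xB4C6 + 0x2290 = 0x0D756
  0xD756 + 0xA6EA = 0x17E40 → wrap carry → 0x7E41
  0x7E41 + 0x95ED = 0x1142E → wrap carry → 0x142F
One's-complement sum = 0x142F.
Checksum = ~0x142F & 0xFFFF = 0xEBD0.

EBD0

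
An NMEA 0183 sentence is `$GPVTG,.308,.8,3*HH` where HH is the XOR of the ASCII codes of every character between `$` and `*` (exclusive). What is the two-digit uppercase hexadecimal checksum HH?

XOR the ASCII codes of the payload characters:
  'G' = 0x47 → acc = 0x47
  'P' = 0x50 → acc = 0x17
  'V' = 0x56 → acc = 0x41
  'T' = 0x54 → acc = 0x15
  'G' = 0x47 → acc = 0x52
  ',' = 0x2C → acc = 0x7E
  '.' = 0x2E → acc = 0x50
  '3' = 0x33 → acc = 0x63
  '0' = 0x30 → acc = 0x53
  '8' = 0x38 → acc = 0x6B
  ',' = 0x2C → acc = 0x47
  '.' = 0x2E → acc = 0x69
  '8' = 0x38 → acc = 0x51
  ',' = 0x2C → acc = 0x7D
  '3' = 0x33 → acc = 0x4E
Checksum = 0x4E.

4E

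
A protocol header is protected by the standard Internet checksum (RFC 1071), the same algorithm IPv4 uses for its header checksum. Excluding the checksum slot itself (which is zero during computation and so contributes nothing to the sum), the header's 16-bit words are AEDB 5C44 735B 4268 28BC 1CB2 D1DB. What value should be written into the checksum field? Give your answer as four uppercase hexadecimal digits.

27D2

One's-complement addition (fold any carry out of bit 15 back into bit 0):
  0xAEDB + 0x5C44 = 0x10B1F → wrap carry → 0x0B20
  0x0B20 + 0x735B = 0x07E7B
  0x7E7B + 0x4268 = 0x0C0E3
  0xC0E3 + 0x28BC = 0x0E99F
  0xE99F + 0x1CB2 = 0x10651 → wrap carry → 0x0652
  0x0652 + 0xD1DB = 0x0D82D
One's-complement sum = 0xD82D.
Checksum = ~0xD82D & 0xFFFF = 0x27D2.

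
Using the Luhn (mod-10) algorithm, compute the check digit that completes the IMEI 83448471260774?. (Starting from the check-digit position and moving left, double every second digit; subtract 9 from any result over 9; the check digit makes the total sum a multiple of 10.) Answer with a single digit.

4

Partial digits right→left: 4 7 7 0 6 2 1 7 4 8 4 4 3 8
Double every second digit counting from the check-digit position (so the 1st, 3rd, 5th, ... of the partial from the right).
  doubled (with −9 where >9): 8 5 3 2 8 8 6 → sum 40
  kept as-is: 7 0 2 7 8 4 8 → sum 36
Total = 40 + 36 = 76.
Check digit = (10 − (76 mod 10)) mod 10 = 4.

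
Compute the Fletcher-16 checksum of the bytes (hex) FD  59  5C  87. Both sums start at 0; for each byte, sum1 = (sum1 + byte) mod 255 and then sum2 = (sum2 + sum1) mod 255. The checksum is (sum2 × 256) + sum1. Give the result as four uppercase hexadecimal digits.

Running sums (mod 255):
  after byte 0 (FD): sum1=253, sum2=253
  after byte 1 (59): sum1=87, sum2=85
  after byte 2 (5C): sum1=179, sum2=9
  after byte 3 (87): sum1=59, sum2=68
Checksum = sum2·256 + sum1 = 68·256 + 59 = 17467 = 0x443B.

443B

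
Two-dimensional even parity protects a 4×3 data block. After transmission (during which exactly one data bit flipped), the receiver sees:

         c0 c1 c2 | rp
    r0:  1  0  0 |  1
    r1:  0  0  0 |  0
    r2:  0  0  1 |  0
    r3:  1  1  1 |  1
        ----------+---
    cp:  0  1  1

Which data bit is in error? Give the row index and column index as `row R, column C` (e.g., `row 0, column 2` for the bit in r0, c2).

Recompute each row's even parity and compare to rp:
  r0: data parity 1, sent rp 1 → ok
  r1: data parity 0, sent rp 0 → ok
  r2: data parity 1, sent rp 0 → mismatch
  r3: data parity 1, sent rp 1 → ok
Recompute each column's even parity and compare to cp:
  c0: data parity 0, sent cp 0 → ok
  c1: data parity 1, sent cp 1 → ok
  c2: data parity 0, sent cp 1 → mismatch
Exactly one row (r2) and one column (c2) fail → the flipped bit is at their intersection.

row 2, column 2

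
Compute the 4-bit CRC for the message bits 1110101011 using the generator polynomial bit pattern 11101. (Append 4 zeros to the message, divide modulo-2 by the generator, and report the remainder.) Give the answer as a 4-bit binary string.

1011

Append 4 zeros: 11101010110000. Divide by 11101 (XOR where the leading bit is 1):
  pos 0: 11101 XOR 11101 = 00000
  pos 6: 10110 XOR 11101 = 01011
  pos 7: 10110 XOR 11101 = 01011
  pos 8: 10110 XOR 11101 = 01011
  pos 9: 10110 XOR 11101 = 01011
Remainder (last 4 bits) = 1011. This is the CRC / FCS.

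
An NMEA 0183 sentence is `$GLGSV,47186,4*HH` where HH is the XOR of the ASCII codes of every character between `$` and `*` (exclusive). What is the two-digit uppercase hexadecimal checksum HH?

41

XOR the ASCII codes of the payload characters:
  'G' = 0x47 → acc = 0x47
  'L' = 0x4C → acc = 0x0B
  'G' = 0x47 → acc = 0x4C
  'S' = 0x53 → acc = 0x1F
  'V' = 0x56 → acc = 0x49
  ',' = 0x2C → acc = 0x65
  '4' = 0x34 → acc = 0x51
  '7' = 0x37 → acc = 0x66
  '1' = 0x31 → acc = 0x57
  '8' = 0x38 → acc = 0x6F
  '6' = 0x36 → acc = 0x59
  ',' = 0x2C → acc = 0x75
  '4' = 0x34 → acc = 0x41
Checksum = 0x41.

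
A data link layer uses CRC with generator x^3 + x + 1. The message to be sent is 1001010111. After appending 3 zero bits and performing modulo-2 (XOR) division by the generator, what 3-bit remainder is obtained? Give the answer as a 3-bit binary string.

000

Append 3 zeros: 1001010111000. Divide by 1011 (XOR where the leading bit is 1):
  pos 0: 1001 XOR 1011 = 0010
  pos 2: 1001 XOR 1011 = 0010
  pos 4: 1001 XOR 1011 = 0010
  pos 6: 1011 XOR 1011 = 0000
Remainder (last 3 bits) = 000. This is the CRC / FCS.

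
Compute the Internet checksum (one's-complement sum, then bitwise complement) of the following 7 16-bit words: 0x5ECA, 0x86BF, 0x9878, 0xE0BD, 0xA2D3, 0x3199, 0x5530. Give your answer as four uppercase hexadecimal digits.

77A2

One's-complement addition (fold any carry out of bit 15 back into bit 0):
  0x5ECA + 0x86BF = 0x0E589
  0xE589 + 0x9878 = 0x17E01 → wrap carry → 0x7E02
  0x7E02 + 0xE0BD = 0x15EBF → wrap carry → 0x5EC0
  0x5EC0 + 0xA2D3 = 0x10193 → wrap carry → 0x0194
  0x0194 + 0x3199 = 0x0332D
  0x332D + 0x5530 = 0x0885D
One's-complement sum = 0x885D.
Checksum = ~0x885D & 0xFFFF = 0x77A2.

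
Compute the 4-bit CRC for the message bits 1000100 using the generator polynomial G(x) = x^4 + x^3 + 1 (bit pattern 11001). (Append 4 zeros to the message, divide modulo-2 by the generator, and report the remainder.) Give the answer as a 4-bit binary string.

0101

Append 4 zeros: 10001000000. Divide by 11001 (XOR where the leading bit is 1):
  pos 0: 10001 XOR 11001 = 01000
  pos 1: 10000 XOR 11001 = 01001
  pos 2: 10010 XOR 11001 = 01011
  pos 3: 10110 XOR 11001 = 01111
  pos 4: 11110 XOR 11001 = 00111
  pos 6: 11100 XOR 11001 = 00101
Remainder (last 4 bits) = 0101. This is the CRC / FCS.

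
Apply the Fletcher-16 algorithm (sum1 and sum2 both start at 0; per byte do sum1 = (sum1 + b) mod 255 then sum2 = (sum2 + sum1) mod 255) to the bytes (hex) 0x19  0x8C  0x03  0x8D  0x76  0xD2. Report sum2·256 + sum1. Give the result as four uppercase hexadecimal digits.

C97F

Running sums (mod 255):
  after byte 0 (0x19): sum1=25, sum2=25
  after byte 1 (0x8C): sum1=165, sum2=190
  after byte 2 (0x03): sum1=168, sum2=103
  after byte 3 (0x8D): sum1=54, sum2=157
  after byte 4 (0x76): sum1=172, sum2=74
  after byte 5 (0xD2): sum1=127, sum2=201
Checksum = sum2·256 + sum1 = 201·256 + 127 = 51583 = 0xC97F.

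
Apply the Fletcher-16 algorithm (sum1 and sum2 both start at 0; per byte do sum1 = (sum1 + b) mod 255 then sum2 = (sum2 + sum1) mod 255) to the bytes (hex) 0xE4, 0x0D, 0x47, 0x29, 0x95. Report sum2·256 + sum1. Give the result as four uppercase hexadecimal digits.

Running sums (mod 255):
  after byte 0 (0xE4): sum1=228, sum2=228
  after byte 1 (0x0D): sum1=241, sum2=214
  after byte 2 (0x47): sum1=57, sum2=16
  after byte 3 (0x29): sum1=98, sum2=114
  after byte 4 (0x95): sum1=247, sum2=106
Checksum = sum2·256 + sum1 = 106·256 + 247 = 27383 = 0x6AF7.

6AF7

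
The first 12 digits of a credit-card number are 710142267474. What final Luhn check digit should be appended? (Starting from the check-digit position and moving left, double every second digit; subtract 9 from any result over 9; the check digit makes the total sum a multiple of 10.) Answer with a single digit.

6

Partial digits right→left: 4 7 4 7 6 2 2 4 1 0 1 7
Double every second digit counting from the check-digit position (so the 1st, 3rd, 5th, ... of the partial from the right).
  doubled (with −9 where >9): 8 8 3 4 2 2 → sum 27
  kept as-is: 7 7 2 4 0 7 → sum 27
Total = 27 + 27 = 54.
Check digit = (10 − (54 mod 10)) mod 10 = 6.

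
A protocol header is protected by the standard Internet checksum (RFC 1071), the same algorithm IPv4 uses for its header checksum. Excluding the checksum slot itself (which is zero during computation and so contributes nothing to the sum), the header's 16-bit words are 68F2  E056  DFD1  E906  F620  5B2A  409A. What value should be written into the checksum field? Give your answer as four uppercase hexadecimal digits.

5BF8

One's-complement addition (fold any carry out of bit 15 back into bit 0):
  0x68F2 + 0xE056 = 0x14948 → wrap carry → 0x4949
  0x4949 + 0xDFD1 = 0x1291A → wrap carry → 0x291B
  0x291B + 0xE906 = 0x11221 → wrap carry → 0x1222
  0x1222 + 0xF620 = 0x10842 → wrap carry → 0x0843
  0x0843 + 0x5B2A = 0x0636D
  0x636D + 0x409A = 0x0A407
One's-complement sum = 0xA407.
Checksum = ~0xA407 & 0xFFFF = 0x5BF8.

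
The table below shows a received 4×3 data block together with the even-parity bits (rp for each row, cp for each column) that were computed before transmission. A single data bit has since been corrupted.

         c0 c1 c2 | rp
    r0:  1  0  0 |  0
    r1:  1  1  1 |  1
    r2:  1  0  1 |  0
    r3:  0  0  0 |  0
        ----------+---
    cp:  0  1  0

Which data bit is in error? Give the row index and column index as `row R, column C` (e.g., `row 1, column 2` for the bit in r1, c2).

Recompute each row's even parity and compare to rp:
  r0: data parity 1, sent rp 0 → mismatch
  r1: data parity 1, sent rp 1 → ok
  r2: data parity 0, sent rp 0 → ok
  r3: data parity 0, sent rp 0 → ok
Recompute each column's even parity and compare to cp:
  c0: data parity 1, sent cp 0 → mismatch
  c1: data parity 1, sent cp 1 → ok
  c2: data parity 0, sent cp 0 → ok
Exactly one row (r0) and one column (c0) fail → the flipped bit is at their intersection.

row 0, column 0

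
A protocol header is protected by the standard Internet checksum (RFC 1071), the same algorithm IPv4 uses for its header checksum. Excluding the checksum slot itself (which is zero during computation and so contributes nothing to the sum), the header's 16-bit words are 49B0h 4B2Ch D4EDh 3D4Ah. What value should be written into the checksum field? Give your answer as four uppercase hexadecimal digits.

One's-complement addition (fold any carry out of bit 15 back into bit 0):
  0x49B0 + 0x4B2C = 0x094DC
  0x94DC + 0xD4ED = 0x169C9 → wrap carry → 0x69CA
  0x69CA + 0x3D4A = 0x0A714
One's-complement sum = 0xA714.
Checksum = ~0xA714 & 0xFFFF = 0x58EB.

58EB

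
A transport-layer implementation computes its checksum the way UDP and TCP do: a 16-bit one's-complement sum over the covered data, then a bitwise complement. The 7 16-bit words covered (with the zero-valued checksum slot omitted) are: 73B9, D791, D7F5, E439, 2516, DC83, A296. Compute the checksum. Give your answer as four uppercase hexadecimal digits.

5454

One's-complement addition (fold any carry out of bit 15 back into bit 0):
  0x73B9 + 0xD791 = 0x14B4A → wrap carry → 0x4B4B
  0x4B4B + 0xD7F5 = 0x12340 → wrap carry → 0x2341
  0x2341 + 0xE439 = 0x1077A → wrap carry → 0x077B
  0x077B + 0x2516 = 0x02C91
  0x2C91 + 0xDC83 = 0x10914 → wrap carry → 0x0915
  0x0915 + 0xA296 = 0x0ABAB
One's-complement sum = 0xABAB.
Checksum = ~0xABAB & 0xFFFF = 0x5454.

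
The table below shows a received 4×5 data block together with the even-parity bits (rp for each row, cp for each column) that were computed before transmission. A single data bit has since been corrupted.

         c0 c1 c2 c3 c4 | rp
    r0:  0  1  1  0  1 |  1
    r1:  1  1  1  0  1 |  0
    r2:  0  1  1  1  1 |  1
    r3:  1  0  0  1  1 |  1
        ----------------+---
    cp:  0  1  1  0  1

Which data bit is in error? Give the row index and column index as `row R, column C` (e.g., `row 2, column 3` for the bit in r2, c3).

Recompute each row's even parity and compare to rp:
  r0: data parity 1, sent rp 1 → ok
  r1: data parity 0, sent rp 0 → ok
  r2: data parity 0, sent rp 1 → mismatch
  r3: data parity 1, sent rp 1 → ok
Recompute each column's even parity and compare to cp:
  c0: data parity 0, sent cp 0 → ok
  c1: data parity 1, sent cp 1 → ok
  c2: data parity 1, sent cp 1 → ok
  c3: data parity 0, sent cp 0 → ok
  c4: data parity 0, sent cp 1 → mismatch
Exactly one row (r2) and one column (c4) fail → the flipped bit is at their intersection.

row 2, column 4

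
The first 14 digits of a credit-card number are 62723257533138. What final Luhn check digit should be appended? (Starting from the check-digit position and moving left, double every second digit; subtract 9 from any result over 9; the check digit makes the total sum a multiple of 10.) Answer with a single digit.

6

Partial digits right→left: 8 3 1 3 3 5 7 5 2 3 2 7 2 6
Double every second digit counting from the check-digit position (so the 1st, 3rd, 5th, ... of the partial from the right).
  doubled (with −9 where >9): 7 2 6 5 4 4 4 → sum 32
  kept as-is: 3 3 5 5 3 7 6 → sum 32
Total = 32 + 32 = 64.
Check digit = (10 − (64 mod 10)) mod 10 = 6.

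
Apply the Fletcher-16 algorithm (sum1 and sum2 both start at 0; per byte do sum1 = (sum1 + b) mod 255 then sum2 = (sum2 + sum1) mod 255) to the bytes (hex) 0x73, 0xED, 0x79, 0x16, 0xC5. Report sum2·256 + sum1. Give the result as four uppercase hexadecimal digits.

Running sums (mod 255):
  after byte 0 (0x73): sum1=115, sum2=115
  after byte 1 (0xED): sum1=97, sum2=212
  after byte 2 (0x79): sum1=218, sum2=175
  after byte 3 (0x16): sum1=240, sum2=160
  after byte 4 (0xC5): sum1=182, sum2=87
Checksum = sum2·256 + sum1 = 87·256 + 182 = 22454 = 0x57B6.

57B6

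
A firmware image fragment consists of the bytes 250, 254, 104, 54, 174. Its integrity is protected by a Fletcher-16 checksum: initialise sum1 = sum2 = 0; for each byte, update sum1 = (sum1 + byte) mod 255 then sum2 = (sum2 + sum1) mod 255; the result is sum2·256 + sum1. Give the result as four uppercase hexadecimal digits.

Running sums (mod 255):
  after byte 0 (250): sum1=250, sum2=250
  after byte 1 (254): sum1=249, sum2=244
  after byte 2 (104): sum1=98, sum2=87
  after byte 3 (54): sum1=152, sum2=239
  after byte 4 (174): sum1=71, sum2=55
Checksum = sum2·256 + sum1 = 55·256 + 71 = 14151 = 0x3747.

3747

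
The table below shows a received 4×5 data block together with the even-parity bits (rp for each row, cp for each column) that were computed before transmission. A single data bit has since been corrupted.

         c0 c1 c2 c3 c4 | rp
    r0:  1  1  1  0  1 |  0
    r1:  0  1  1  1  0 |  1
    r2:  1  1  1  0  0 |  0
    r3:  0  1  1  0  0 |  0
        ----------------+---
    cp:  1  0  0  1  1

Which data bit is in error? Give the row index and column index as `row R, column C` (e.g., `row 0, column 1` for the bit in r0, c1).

row 2, column 0

Recompute each row's even parity and compare to rp:
  r0: data parity 0, sent rp 0 → ok
  r1: data parity 1, sent rp 1 → ok
  r2: data parity 1, sent rp 0 → mismatch
  r3: data parity 0, sent rp 0 → ok
Recompute each column's even parity and compare to cp:
  c0: data parity 0, sent cp 1 → mismatch
  c1: data parity 0, sent cp 0 → ok
  c2: data parity 0, sent cp 0 → ok
  c3: data parity 1, sent cp 1 → ok
  c4: data parity 1, sent cp 1 → ok
Exactly one row (r2) and one column (c0) fail → the flipped bit is at their intersection.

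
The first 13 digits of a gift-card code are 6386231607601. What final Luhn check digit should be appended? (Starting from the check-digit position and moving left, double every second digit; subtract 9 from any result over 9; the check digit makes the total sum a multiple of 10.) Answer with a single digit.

4

Partial digits right→left: 1 0 6 7 0 6 1 3 2 6 8 3 6
Double every second digit counting from the check-digit position (so the 1st, 3rd, 5th, ... of the partial from the right).
  doubled (with −9 where >9): 2 3 0 2 4 7 3 → sum 21
  kept as-is: 0 7 6 3 6 3 → sum 25
Total = 21 + 25 = 46.
Check digit = (10 − (46 mod 10)) mod 10 = 4.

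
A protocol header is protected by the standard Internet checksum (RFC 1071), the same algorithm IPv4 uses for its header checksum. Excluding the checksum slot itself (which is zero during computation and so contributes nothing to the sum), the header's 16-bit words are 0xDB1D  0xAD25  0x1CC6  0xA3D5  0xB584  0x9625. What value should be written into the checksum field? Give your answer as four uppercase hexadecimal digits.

6B76

One's-complement addition (fold any carry out of bit 15 back into bit 0):
  0xDB1D + 0xAD25 = 0x18842 → wrap carry → 0x8843
  0x8843 + 0x1CC6 = 0x0A509
  0xA509 + 0xA3D5 = 0x148DE → wrap carry → 0x48DF
  0x48DF + 0xB584 = 0x0FE63
  0xFE63 + 0x9625 = 0x19488 → wrap carry → 0x9489
One's-complement sum = 0x9489.
Checksum = ~0x9489 & 0xFFFF = 0x6B76.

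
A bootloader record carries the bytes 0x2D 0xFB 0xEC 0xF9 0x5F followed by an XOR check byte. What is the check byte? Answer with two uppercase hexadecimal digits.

XOR the bytes together:
  start with 0x2D
  0x2D ⊕ 0xFB = 0xD6
  0xD6 ⊕ 0xEC = 0x3A
  0x3A ⊕ 0xF9 = 0xC3
  0xC3 ⊕ 0x5F = 0x9C

9C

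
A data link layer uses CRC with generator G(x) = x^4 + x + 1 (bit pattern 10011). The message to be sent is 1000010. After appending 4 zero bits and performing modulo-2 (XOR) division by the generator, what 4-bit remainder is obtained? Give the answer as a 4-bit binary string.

Append 4 zeros: 10000100000. Divide by 10011 (XOR where the leading bit is 1):
  pos 0: 10000 XOR 10011 = 00011
  pos 3: 11100 XOR 10011 = 01111
  pos 4: 11110 XOR 10011 = 01101
  pos 5: 11010 XOR 10011 = 01001
  pos 6: 10010 XOR 10011 = 00001
Remainder (last 4 bits) = 0001. This is the CRC / FCS.

0001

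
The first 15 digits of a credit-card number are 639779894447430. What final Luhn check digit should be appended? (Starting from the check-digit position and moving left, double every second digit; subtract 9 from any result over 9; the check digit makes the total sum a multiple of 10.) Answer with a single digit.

0

Partial digits right→left: 0 3 4 7 4 4 4 9 8 9 7 7 9 3 6
Double every second digit counting from the check-digit position (so the 1st, 3rd, 5th, ... of the partial from the right).
  doubled (with −9 where >9): 0 8 8 8 7 5 9 3 → sum 48
  kept as-is: 3 7 4 9 9 7 3 → sum 42
Total = 48 + 42 = 90.
Check digit = (10 − (90 mod 10)) mod 10 = 0.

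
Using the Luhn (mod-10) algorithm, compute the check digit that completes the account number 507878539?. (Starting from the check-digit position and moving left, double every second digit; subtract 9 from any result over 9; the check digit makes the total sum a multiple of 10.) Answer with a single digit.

0

Partial digits right→left: 9 3 5 8 7 8 7 0 5
Double every second digit counting from the check-digit position (so the 1st, 3rd, 5th, ... of the partial from the right).
  doubled (with −9 where >9): 9 1 5 5 1 → sum 21
  kept as-is: 3 8 8 0 → sum 19
Total = 21 + 19 = 40.
Check digit = (10 − (40 mod 10)) mod 10 = 0.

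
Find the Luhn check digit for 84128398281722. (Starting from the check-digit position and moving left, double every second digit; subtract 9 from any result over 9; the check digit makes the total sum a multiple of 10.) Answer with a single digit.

Partial digits right→left: 2 2 7 1 8 2 8 9 3 8 2 1 4 8
Double every second digit counting from the check-digit position (so the 1st, 3rd, 5th, ... of the partial from the right).
  doubled (with −9 where >9): 4 5 7 7 6 4 8 → sum 41
  kept as-is: 2 1 2 9 8 1 8 → sum 31
Total = 41 + 31 = 72.
Check digit = (10 − (72 mod 10)) mod 10 = 8.

8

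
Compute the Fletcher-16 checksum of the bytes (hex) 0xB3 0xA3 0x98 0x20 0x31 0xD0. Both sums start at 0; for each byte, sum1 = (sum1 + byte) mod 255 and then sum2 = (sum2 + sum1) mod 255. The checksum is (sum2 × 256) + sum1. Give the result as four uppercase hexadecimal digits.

Running sums (mod 255):
  after byte 0 (0xB3): sum1=179, sum2=179
  after byte 1 (0xA3): sum1=87, sum2=11
  after byte 2 (0x98): sum1=239, sum2=250
  after byte 3 (0x20): sum1=16, sum2=11
  after byte 4 (0x31): sum1=65, sum2=76
  after byte 5 (0xD0): sum1=18, sum2=94
Checksum = sum2·256 + sum1 = 94·256 + 18 = 24082 = 0x5E12.

5E12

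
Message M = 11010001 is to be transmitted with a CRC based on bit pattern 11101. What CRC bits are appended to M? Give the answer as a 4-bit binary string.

1010

Append 4 zeros: 110100010000. Divide by 11101 (XOR where the leading bit is 1):
  pos 0: 11010 XOR 11101 = 00111
  pos 2: 11100 XOR 11101 = 00001
  pos 6: 11000 XOR 11101 = 00101
Remainder (last 4 bits) = 1010. This is the CRC / FCS.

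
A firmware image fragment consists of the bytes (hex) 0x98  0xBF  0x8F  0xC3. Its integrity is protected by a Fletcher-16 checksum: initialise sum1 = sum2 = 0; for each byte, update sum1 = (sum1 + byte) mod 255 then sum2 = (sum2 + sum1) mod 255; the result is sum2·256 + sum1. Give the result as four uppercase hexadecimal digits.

Running sums (mod 255):
  after byte 0 (0x98): sum1=152, sum2=152
  after byte 1 (0xBF): sum1=88, sum2=240
  after byte 2 (0x8F): sum1=231, sum2=216
  after byte 3 (0xC3): sum1=171, sum2=132
Checksum = sum2·256 + sum1 = 132·256 + 171 = 33963 = 0x84AB.

84AB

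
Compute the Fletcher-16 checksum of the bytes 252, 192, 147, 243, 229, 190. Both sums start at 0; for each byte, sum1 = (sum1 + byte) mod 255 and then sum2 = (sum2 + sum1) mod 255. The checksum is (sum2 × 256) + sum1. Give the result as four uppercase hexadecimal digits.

Running sums (mod 255):
  after byte 0 (252): sum1=252, sum2=252
  after byte 1 (192): sum1=189, sum2=186
  after byte 2 (147): sum1=81, sum2=12
  after byte 3 (243): sum1=69, sum2=81
  after byte 4 (229): sum1=43, sum2=124
  after byte 5 (190): sum1=233, sum2=102
Checksum = sum2·256 + sum1 = 102·256 + 233 = 26345 = 0x66E9.

66E9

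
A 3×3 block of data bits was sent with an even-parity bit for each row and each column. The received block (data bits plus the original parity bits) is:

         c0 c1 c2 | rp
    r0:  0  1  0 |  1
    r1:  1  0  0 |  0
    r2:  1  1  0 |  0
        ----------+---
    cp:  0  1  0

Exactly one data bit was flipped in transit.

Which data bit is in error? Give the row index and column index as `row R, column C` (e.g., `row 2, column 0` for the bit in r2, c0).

row 1, column 1

Recompute each row's even parity and compare to rp:
  r0: data parity 1, sent rp 1 → ok
  r1: data parity 1, sent rp 0 → mismatch
  r2: data parity 0, sent rp 0 → ok
Recompute each column's even parity and compare to cp:
  c0: data parity 0, sent cp 0 → ok
  c1: data parity 0, sent cp 1 → mismatch
  c2: data parity 0, sent cp 0 → ok
Exactly one row (r1) and one column (c1) fail → the flipped bit is at their intersection.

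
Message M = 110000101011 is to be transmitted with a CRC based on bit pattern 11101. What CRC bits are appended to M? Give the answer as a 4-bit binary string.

1100

Append 4 zeros: 1100001010110000. Divide by 11101 (XOR where the leading bit is 1):
  pos 0: 11000 XOR 11101 = 00101
  pos 2: 10101 XOR 11101 = 01000
  pos 3: 10000 XOR 11101 = 01101
  pos 4: 11011 XOR 11101 = 00110
  pos 6: 11001 XOR 11101 = 00100
  pos 8: 10010 XOR 11101 = 01111
  pos 9: 11110 XOR 11101 = 00011
Remainder (last 4 bits) = 1100. This is the CRC / FCS.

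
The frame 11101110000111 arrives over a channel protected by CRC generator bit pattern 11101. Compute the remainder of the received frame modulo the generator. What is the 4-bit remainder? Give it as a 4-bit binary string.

0100

Modulo-2 division of 11101110000111 by 11101:
  pos 0: 11101 XOR 11101 = 00000
  pos 5: 11000 XOR 11101 = 00101
  pos 7: 10101 XOR 11101 = 01000
  pos 8: 10001 XOR 11101 = 01100
  pos 9: 11001 XOR 11101 = 00100
Remainder = 0100 (nonzero — an error is detected).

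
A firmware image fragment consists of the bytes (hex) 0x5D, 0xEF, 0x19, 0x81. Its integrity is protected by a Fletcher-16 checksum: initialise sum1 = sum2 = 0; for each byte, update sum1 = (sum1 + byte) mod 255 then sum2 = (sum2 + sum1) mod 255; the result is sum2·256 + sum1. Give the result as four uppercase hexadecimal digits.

F8E7

Running sums (mod 255):
  after byte 0 (0x5D): sum1=93, sum2=93
  after byte 1 (0xEF): sum1=77, sum2=170
  after byte 2 (0x19): sum1=102, sum2=17
  after byte 3 (0x81): sum1=231, sum2=248
Checksum = sum2·256 + sum1 = 248·256 + 231 = 63719 = 0xF8E7.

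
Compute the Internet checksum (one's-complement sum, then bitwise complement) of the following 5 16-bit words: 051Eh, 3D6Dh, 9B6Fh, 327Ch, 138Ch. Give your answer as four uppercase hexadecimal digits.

One's-complement addition (fold any carry out of bit 15 back into bit 0):
  0x051E + 0x3D6D = 0x0428B
  0x428B + 0x9B6F = 0x0DDFA
  0xDDFA + 0x327C = 0x11076 → wrap carry → 0x1077
  0x1077 + 0x138C = 0x02403
One's-complement sum = 0x2403.
Checksum = ~0x2403 & 0xFFFF = 0xDBFC.

DBFC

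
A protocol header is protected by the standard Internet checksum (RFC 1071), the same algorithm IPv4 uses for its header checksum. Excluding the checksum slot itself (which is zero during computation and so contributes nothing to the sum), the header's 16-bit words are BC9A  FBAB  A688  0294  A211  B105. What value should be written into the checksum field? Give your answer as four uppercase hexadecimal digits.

4B85

One's-complement addition (fold any carry out of bit 15 back into bit 0):
  0xBC9A + 0xFBAB = 0x1B845 → wrap carry → 0xB846
  0xB846 + 0xA688 = 0x15ECE → wrap carry → 0x5ECF
  0x5ECF + 0x0294 = 0x06163
  0x6163 + 0xA211 = 0x10374 → wrap carry → 0x0375
  0x0375 + 0xB105 = 0x0B47A
One's-complement sum = 0xB47A.
Checksum = ~0xB47A & 0xFFFF = 0x4B85.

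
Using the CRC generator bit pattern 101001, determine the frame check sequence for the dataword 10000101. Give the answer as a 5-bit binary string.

Append 5 zeros: 1000010100000. Divide by 101001 (XOR where the leading bit is 1):
  pos 0: 100001 XOR 101001 = 001000
  pos 2: 100001 XOR 101001 = 001000
  pos 4: 100000 XOR 101001 = 001001
  pos 6: 100100 XOR 101001 = 001101
Remainder (last 5 bits) = 11010. This is the CRC / FCS.

11010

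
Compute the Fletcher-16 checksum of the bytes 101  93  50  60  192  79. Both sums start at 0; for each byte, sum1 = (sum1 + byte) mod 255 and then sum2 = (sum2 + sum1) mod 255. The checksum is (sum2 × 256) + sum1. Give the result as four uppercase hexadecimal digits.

8141

Running sums (mod 255):
  after byte 0 (101): sum1=101, sum2=101
  after byte 1 (93): sum1=194, sum2=40
  after byte 2 (50): sum1=244, sum2=29
  after byte 3 (60): sum1=49, sum2=78
  after byte 4 (192): sum1=241, sum2=64
  after byte 5 (79): sum1=65, sum2=129
Checksum = sum2·256 + sum1 = 129·256 + 65 = 33089 = 0x8141.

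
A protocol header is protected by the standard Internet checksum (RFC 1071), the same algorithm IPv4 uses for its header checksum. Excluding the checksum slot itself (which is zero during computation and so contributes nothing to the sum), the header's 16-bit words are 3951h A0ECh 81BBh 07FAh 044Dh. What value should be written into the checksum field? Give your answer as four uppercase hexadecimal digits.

97BF

One's-complement addition (fold any carry out of bit 15 back into bit 0):
  0x3951 + 0xA0EC = 0x0DA3D
  0xDA3D + 0x81BB = 0x15BF8 → wrap carry → 0x5BF9
  0x5BF9 + 0x07FA = 0x063F3
  0x63F3 + 0x044D = 0x06840
One's-complement sum = 0x6840.
Checksum = ~0x6840 & 0xFFFF = 0x97BF.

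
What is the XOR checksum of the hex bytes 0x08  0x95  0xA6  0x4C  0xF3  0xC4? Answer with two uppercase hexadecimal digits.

40

XOR the bytes together:
  start with 0x08
  0x08 ⊕ 0x95 = 0x9D
  0x9D ⊕ 0xA6 = 0x3B
  0x3B ⊕ 0x4C = 0x77
  0x77 ⊕ 0xF3 = 0x84
  0x84 ⊕ 0xC4 = 0x40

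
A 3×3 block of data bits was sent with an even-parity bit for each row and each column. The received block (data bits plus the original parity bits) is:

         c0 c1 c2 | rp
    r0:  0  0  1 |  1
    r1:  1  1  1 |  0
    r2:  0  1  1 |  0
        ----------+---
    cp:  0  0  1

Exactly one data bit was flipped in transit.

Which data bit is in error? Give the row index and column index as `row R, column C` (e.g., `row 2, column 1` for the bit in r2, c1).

row 1, column 0

Recompute each row's even parity and compare to rp:
  r0: data parity 1, sent rp 1 → ok
  r1: data parity 1, sent rp 0 → mismatch
  r2: data parity 0, sent rp 0 → ok
Recompute each column's even parity and compare to cp:
  c0: data parity 1, sent cp 0 → mismatch
  c1: data parity 0, sent cp 0 → ok
  c2: data parity 1, sent cp 1 → ok
Exactly one row (r1) and one column (c0) fail → the flipped bit is at their intersection.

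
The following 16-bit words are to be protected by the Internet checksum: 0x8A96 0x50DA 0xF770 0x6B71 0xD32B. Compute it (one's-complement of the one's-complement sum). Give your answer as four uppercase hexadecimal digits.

One's-complement addition (fold any carry out of bit 15 back into bit 0):
  0x8A96 + 0x50DA = 0x0DB70
  0xDB70 + 0xF770 = 0x1D2E0 → wrap carry → 0xD2E1
  0xD2E1 + 0x6B71 = 0x13E52 → wrap carry → 0x3E53
  0x3E53 + 0xD32B = 0x1117E → wrap carry → 0x117F
One's-complement sum = 0x117F.
Checksum = ~0x117F & 0xFFFF = 0xEE80.

EE80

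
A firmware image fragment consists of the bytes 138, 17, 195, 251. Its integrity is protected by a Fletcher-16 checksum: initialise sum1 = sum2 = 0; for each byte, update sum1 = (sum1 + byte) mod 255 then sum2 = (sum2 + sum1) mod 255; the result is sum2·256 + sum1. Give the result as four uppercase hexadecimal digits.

Running sums (mod 255):
  after byte 0 (138): sum1=138, sum2=138
  after byte 1 (17): sum1=155, sum2=38
  after byte 2 (195): sum1=95, sum2=133
  after byte 3 (251): sum1=91, sum2=224
Checksum = sum2·256 + sum1 = 224·256 + 91 = 57435 = 0xE05B.

E05B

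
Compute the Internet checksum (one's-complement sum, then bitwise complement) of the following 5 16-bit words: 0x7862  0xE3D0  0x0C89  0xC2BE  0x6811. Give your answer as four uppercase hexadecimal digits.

6C73

One's-complement addition (fold any carry out of bit 15 back into bit 0):
  0x7862 + 0xE3D0 = 0x15C32 → wrap carry → 0x5C33
  0x5C33 + 0x0C89 = 0x068BC
  0x68BC + 0xC2BE = 0x12B7A → wrap carry → 0x2B7B
  0x2B7B + 0x6811 = 0x0938C
One's-complement sum = 0x938C.
Checksum = ~0x938C & 0xFFFF = 0x6C73.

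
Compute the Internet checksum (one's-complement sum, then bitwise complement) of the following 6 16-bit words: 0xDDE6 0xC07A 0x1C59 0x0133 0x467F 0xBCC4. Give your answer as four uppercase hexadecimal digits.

40CE

One's-complement addition (fold any carry out of bit 15 back into bit 0):
  0xDDE6 + 0xC07A = 0x19E60 → wrap carry → 0x9E61
  0x9E61 + 0x1C59 = 0x0BABA
  0xBABA + 0x0133 = 0x0BBED
  0xBBED + 0x467F = 0x1026C → wrap carry → 0x026D
  0x026D + 0xBCC4 = 0x0BF31
One's-complement sum = 0xBF31.
Checksum = ~0xBF31 & 0xFFFF = 0x40CE.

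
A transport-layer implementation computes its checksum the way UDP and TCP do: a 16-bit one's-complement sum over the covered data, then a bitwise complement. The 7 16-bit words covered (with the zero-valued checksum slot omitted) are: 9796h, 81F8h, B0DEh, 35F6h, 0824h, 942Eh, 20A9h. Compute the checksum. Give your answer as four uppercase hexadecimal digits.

42A0

One's-complement addition (fold any carry out of bit 15 back into bit 0):
  0x9796 + 0x81F8 = 0x1198E → wrap carry → 0x198F
  0x198F + 0xB0DE = 0x0CA6D
  0xCA6D + 0x35F6 = 0x10063 → wrap carry → 0x0064
  0x0064 + 0x0824 = 0x00888
  0x0888 + 0x942E = 0x09CB6
  0x9CB6 + 0x20A9 = 0x0BD5F
One's-complement sum = 0xBD5F.
Checksum = ~0xBD5F & 0xFFFF = 0x42A0.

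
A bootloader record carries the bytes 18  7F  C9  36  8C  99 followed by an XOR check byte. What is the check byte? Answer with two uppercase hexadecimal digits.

8D

XOR the bytes together:
  start with 0x18
  0x18 ⊕ 0x7F = 0x67
  0x67 ⊕ 0xC9 = 0xAE
  0xAE ⊕ 0x36 = 0x98
  0x98 ⊕ 0x8C = 0x14
  0x14 ⊕ 0x99 = 0x8D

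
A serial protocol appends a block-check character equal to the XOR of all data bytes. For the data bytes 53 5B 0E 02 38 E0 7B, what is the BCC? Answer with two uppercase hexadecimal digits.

XOR the bytes together:
  start with 0x53
  0x53 ⊕ 0x5B = 0x08
  0x08 ⊕ 0x0E = 0x06
  0x06 ⊕ 0x02 = 0x04
  0x04 ⊕ 0x38 = 0x3C
  0x3C ⊕ 0xE0 = 0xDC
  0xDC ⊕ 0x7B = 0xA7

A7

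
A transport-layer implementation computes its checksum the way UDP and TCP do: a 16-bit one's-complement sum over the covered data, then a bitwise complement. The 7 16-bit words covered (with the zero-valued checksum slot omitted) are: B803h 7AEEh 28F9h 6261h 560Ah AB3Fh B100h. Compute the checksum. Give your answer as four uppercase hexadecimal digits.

8F68

One's-complement addition (fold any carry out of bit 15 back into bit 0):
  0xB803 + 0x7AEE = 0x132F1 → wrap carry → 0x32F2
  0x32F2 + 0x28F9 = 0x05BEB
  0x5BEB + 0x6261 = 0x0BE4C
  0xBE4C + 0x560A = 0x11456 → wrap carry → 0x1457
  0x1457 + 0xAB3F = 0x0BF96
  0xBF96 + 0xB100 = 0x17096 → wrap carry → 0x7097
One's-complement sum = 0x7097.
Checksum = ~0x7097 & 0xFFFF = 0x8F68.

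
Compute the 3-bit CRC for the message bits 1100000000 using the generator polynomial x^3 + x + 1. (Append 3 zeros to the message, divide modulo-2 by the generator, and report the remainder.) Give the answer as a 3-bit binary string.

Append 3 zeros: 1100000000000. Divide by 1011 (XOR where the leading bit is 1):
  pos 0: 1100 XOR 1011 = 0111
  pos 1: 1110 XOR 1011 = 0101
  pos 2: 1010 XOR 1011 = 0001
  pos 5: 1000 XOR 1011 = 0011
  pos 7: 1100 XOR 1011 = 0111
  pos 8: 1110 XOR 1011 = 0101
  pos 9: 1010 XOR 1011 = 0001
Remainder (last 3 bits) = 001. This is the CRC / FCS.

001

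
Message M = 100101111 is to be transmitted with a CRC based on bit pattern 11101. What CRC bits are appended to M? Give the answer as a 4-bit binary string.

0110

Append 4 zeros: 1001011110000. Divide by 11101 (XOR where the leading bit is 1):
  pos 0: 10010 XOR 11101 = 01111
  pos 1: 11111 XOR 11101 = 00010
  pos 4: 10111 XOR 11101 = 01010
  pos 5: 10100 XOR 11101 = 01001
  pos 6: 10010 XOR 11101 = 01111
  pos 7: 11110 XOR 11101 = 00011
Remainder (last 4 bits) = 0110. This is the CRC / FCS.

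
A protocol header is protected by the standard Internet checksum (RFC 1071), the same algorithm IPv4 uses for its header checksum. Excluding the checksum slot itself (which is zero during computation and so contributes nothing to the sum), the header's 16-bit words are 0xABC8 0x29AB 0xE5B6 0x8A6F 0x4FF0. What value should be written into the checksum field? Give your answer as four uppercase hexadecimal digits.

One's-complement addition (fold any carry out of bit 15 back into bit 0):
  0xABC8 + 0x29AB = 0x0D573
  0xD573 + 0xE5B6 = 0x1BB29 → wrap carry → 0xBB2A
  0xBB2A + 0x8A6F = 0x14599 → wrap carry → 0x459A
  0x459A + 0x4FF0 = 0x0958A
One's-complement sum = 0x958A.
Checksum = ~0x958A & 0xFFFF = 0x6A75.

6A75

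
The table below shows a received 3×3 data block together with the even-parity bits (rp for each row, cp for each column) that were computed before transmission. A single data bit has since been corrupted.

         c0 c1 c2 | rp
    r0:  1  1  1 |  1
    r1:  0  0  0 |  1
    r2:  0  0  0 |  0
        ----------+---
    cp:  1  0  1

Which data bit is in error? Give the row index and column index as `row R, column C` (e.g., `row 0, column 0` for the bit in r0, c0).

Recompute each row's even parity and compare to rp:
  r0: data parity 1, sent rp 1 → ok
  r1: data parity 0, sent rp 1 → mismatch
  r2: data parity 0, sent rp 0 → ok
Recompute each column's even parity and compare to cp:
  c0: data parity 1, sent cp 1 → ok
  c1: data parity 1, sent cp 0 → mismatch
  c2: data parity 1, sent cp 1 → ok
Exactly one row (r1) and one column (c1) fail → the flipped bit is at their intersection.

row 1, column 1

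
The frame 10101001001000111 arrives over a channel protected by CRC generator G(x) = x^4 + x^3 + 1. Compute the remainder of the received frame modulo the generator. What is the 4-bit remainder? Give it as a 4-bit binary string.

0000

Modulo-2 division of 10101001001000111 by 11001:
  pos 0: 10101 XOR 11001 = 01100
  pos 1: 11000 XOR 11001 = 00001
  pos 5: 10100 XOR 11001 = 01101
  pos 6: 11011 XOR 11001 = 00010
  pos 9: 10000 XOR 11001 = 01001
  pos 10: 10011 XOR 11001 = 01010
  pos 11: 10101 XOR 11001 = 01100
  pos 12: 11001 XOR 11001 = 00000
Remainder = 0000 (zero — the frame passes the CRC check).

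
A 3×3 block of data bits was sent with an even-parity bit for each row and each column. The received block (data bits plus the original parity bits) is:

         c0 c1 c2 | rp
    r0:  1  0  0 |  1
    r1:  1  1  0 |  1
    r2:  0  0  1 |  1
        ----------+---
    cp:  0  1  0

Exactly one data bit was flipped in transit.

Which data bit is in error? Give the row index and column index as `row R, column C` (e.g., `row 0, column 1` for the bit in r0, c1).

row 1, column 2

Recompute each row's even parity and compare to rp:
  r0: data parity 1, sent rp 1 → ok
  r1: data parity 0, sent rp 1 → mismatch
  r2: data parity 1, sent rp 1 → ok
Recompute each column's even parity and compare to cp:
  c0: data parity 0, sent cp 0 → ok
  c1: data parity 1, sent cp 1 → ok
  c2: data parity 1, sent cp 0 → mismatch
Exactly one row (r1) and one column (c2) fail → the flipped bit is at their intersection.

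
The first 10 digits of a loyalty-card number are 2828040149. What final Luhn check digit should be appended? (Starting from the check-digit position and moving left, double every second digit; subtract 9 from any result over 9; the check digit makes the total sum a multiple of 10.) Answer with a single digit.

9

Partial digits right→left: 9 4 1 0 4 0 8 2 8 2
Double every second digit counting from the check-digit position (so the 1st, 3rd, 5th, ... of the partial from the right).
  doubled (with −9 where >9): 9 2 8 7 7 → sum 33
  kept as-is: 4 0 0 2 2 → sum 8
Total = 33 + 8 = 41.
Check digit = (10 − (41 mod 10)) mod 10 = 9.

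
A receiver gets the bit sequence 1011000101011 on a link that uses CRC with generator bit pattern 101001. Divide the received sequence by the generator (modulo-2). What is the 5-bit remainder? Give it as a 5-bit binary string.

10010

Modulo-2 division of 1011000101011 by 101001:
  pos 0: 101100 XOR 101001 = 000101
  pos 3: 101010 XOR 101001 = 000011
  pos 7: 111011 XOR 101001 = 010010
Remainder = 10010 (nonzero — an error is detected).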